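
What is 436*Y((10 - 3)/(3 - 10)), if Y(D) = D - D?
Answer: 0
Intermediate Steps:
Y(D) = 0
436*Y((10 - 3)/(3 - 10)) = 436*0 = 0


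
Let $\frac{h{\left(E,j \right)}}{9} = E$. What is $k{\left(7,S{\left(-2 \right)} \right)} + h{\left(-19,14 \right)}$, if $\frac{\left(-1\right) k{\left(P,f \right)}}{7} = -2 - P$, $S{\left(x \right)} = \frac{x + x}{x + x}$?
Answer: $-108$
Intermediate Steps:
$S{\left(x \right)} = 1$ ($S{\left(x \right)} = \frac{2 x}{2 x} = 2 x \frac{1}{2 x} = 1$)
$h{\left(E,j \right)} = 9 E$
$k{\left(P,f \right)} = 14 + 7 P$ ($k{\left(P,f \right)} = - 7 \left(-2 - P\right) = 14 + 7 P$)
$k{\left(7,S{\left(-2 \right)} \right)} + h{\left(-19,14 \right)} = \left(14 + 7 \cdot 7\right) + 9 \left(-19\right) = \left(14 + 49\right) - 171 = 63 - 171 = -108$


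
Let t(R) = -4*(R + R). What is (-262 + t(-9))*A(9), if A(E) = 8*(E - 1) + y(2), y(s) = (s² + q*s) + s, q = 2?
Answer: -14060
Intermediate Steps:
t(R) = -8*R
y(s) = s² + 3*s (y(s) = (s² + 2*s) + s = s² + 3*s)
A(E) = 2 + 8*E (A(E) = 8*(E - 1) + 2*(3 + 2) = 8*(-1 + E) + 2*5 = (-8 + 8*E) + 10 = 2 + 8*E)
(-262 + t(-9))*A(9) = (-262 - 8*(-9))*(2 + 8*9) = (-262 + 72)*(2 + 72) = -190*74 = -14060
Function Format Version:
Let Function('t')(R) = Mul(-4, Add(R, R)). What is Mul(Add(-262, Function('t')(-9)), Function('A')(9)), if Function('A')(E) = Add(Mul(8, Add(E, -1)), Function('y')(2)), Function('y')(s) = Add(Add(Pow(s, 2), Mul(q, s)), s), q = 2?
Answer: -14060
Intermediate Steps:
Function('t')(R) = Mul(-8, R) (Function('t')(R) = Mul(-4, Mul(2, R)) = Mul(-8, R))
Function('y')(s) = Add(Pow(s, 2), Mul(3, s)) (Function('y')(s) = Add(Add(Pow(s, 2), Mul(2, s)), s) = Add(Pow(s, 2), Mul(3, s)))
Function('A')(E) = Add(2, Mul(8, E)) (Function('A')(E) = Add(Mul(8, Add(E, -1)), Mul(2, Add(3, 2))) = Add(Mul(8, Add(-1, E)), Mul(2, 5)) = Add(Add(-8, Mul(8, E)), 10) = Add(2, Mul(8, E)))
Mul(Add(-262, Function('t')(-9)), Function('A')(9)) = Mul(Add(-262, Mul(-8, -9)), Add(2, Mul(8, 9))) = Mul(Add(-262, 72), Add(2, 72)) = Mul(-190, 74) = -14060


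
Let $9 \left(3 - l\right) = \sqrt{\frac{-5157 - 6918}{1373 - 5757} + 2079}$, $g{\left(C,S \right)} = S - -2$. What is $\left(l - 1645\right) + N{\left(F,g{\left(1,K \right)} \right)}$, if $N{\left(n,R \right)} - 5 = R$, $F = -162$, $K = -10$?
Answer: $-1645 - \frac{\sqrt{2500636614}}{9864} \approx -1650.1$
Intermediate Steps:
$g{\left(C,S \right)} = 2 + S$ ($g{\left(C,S \right)} = S + 2 = 2 + S$)
$N{\left(n,R \right)} = 5 + R$
$l = 3 - \frac{\sqrt{2500636614}}{9864}$ ($l = 3 - \frac{\sqrt{\frac{-5157 - 6918}{1373 - 5757} + 2079}}{9} = 3 - \frac{\sqrt{- \frac{12075}{-4384} + 2079}}{9} = 3 - \frac{\sqrt{\left(-12075\right) \left(- \frac{1}{4384}\right) + 2079}}{9} = 3 - \frac{\sqrt{\frac{12075}{4384} + 2079}}{9} = 3 - \frac{\sqrt{\frac{9126411}{4384}}}{9} = 3 - \frac{\frac{1}{1096} \sqrt{2500636614}}{9} = 3 - \frac{\sqrt{2500636614}}{9864} \approx -2.0696$)
$\left(l - 1645\right) + N{\left(F,g{\left(1,K \right)} \right)} = \left(\left(3 - \frac{\sqrt{2500636614}}{9864}\right) - 1645\right) + \left(5 + \left(2 - 10\right)\right) = \left(-1642 - \frac{\sqrt{2500636614}}{9864}\right) + \left(5 - 8\right) = \left(-1642 - \frac{\sqrt{2500636614}}{9864}\right) - 3 = -1645 - \frac{\sqrt{2500636614}}{9864}$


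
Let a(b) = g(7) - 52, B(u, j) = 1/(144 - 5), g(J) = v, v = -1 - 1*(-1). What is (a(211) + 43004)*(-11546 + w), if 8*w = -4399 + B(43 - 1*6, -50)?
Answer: -72216335828/139 ≈ -5.1954e+8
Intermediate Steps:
v = 0 (v = -1 + 1 = 0)
g(J) = 0
B(u, j) = 1/139
w = -152865/278 (w = (-4399 + 1/139)/8 = (1/8)*(-611460/139) = -152865/278 ≈ -549.87)
a(b) = -52 (a(b) = 0 - 52 = -52)
(a(211) + 43004)*(-11546 + w) = (-52 + 43004)*(-11546 - 152865/278) = 42952*(-3362653/278) = -72216335828/139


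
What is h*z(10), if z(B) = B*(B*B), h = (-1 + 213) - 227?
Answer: -15000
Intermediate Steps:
h = -15 (h = 212 - 227 = -15)
z(B) = B³ (z(B) = B*B² = B³)
h*z(10) = -15*10³ = -15*1000 = -15000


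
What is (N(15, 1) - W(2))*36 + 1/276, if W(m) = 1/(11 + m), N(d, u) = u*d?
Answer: 1927597/3588 ≈ 537.23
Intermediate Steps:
N(d, u) = d*u
(N(15, 1) - W(2))*36 + 1/276 = (15*1 - 1/(11 + 2))*36 + 1/276 = (15 - 1/13)*36 + 1/276 = (194/13)*36 + 1/276 = 6984/13 + 1/276 = 1927597/3588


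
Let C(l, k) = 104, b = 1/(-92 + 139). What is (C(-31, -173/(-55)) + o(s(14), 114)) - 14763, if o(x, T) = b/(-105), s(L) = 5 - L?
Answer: -72342166/4935 ≈ -14659.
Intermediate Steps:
b = 1/47 ≈ 0.021277
o(x, T) = -1/4935 (o(x, T) = (1/47)/(-105) = (1/47)*(-1/105) = -1/4935)
(C(-31, -173/(-55)) + o(s(14), 114)) - 14763 = (104 - 1/4935) - 14763 = 513239/4935 - 14763 = -72342166/4935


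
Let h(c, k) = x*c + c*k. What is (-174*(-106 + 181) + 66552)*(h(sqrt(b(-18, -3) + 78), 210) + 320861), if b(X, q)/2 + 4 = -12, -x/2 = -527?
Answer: 17166705222 + 67626528*sqrt(46) ≈ 1.7625e+10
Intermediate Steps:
x = 1054 (x = -2*(-527) = 1054)
b(X, q) = -32 (b(X, q) = -8 + 2*(-12) = -8 - 24 = -32)
h(c, k) = 1054*c + c*k
(-174*(-106 + 181) + 66552)*(h(sqrt(b(-18, -3) + 78), 210) + 320861) = (-174*(-106 + 181) + 66552)*(sqrt(-32 + 78)*(1054 + 210) + 320861) = (-174*75 + 66552)*(sqrt(46)*1264 + 320861) = (-13050 + 66552)*(1264*sqrt(46) + 320861) = 53502*(320861 + 1264*sqrt(46)) = 17166705222 + 67626528*sqrt(46)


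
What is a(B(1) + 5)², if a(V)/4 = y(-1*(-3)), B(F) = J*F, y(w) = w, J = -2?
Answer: 144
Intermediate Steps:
B(F) = -2*F
a(V) = 12 (a(V) = 4*(-1*(-3)) = 4*3 = 12)
a(B(1) + 5)² = 12² = 144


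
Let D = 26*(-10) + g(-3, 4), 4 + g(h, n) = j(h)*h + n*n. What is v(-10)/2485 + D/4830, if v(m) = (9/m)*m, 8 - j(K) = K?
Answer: -18709/342930 ≈ -0.054556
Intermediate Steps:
j(K) = 8 - K
g(h, n) = -4 + n² + h*(8 - h) (g(h, n) = -4 + ((8 - h)*h + n*n) = -4 + (h*(8 - h) + n²) = -4 + (n² + h*(8 - h)) = -4 + n² + h*(8 - h))
D = -281 (D = 26*(-10) + (-4 + 4² - 1*(-3)*(-8 - 3)) = -260 + (-4 + 16 - 1*(-3)*(-11)) = -260 + (-4 + 16 - 33) = -260 - 21 = -281)
v(m) = 9
v(-10)/2485 + D/4830 = 9/2485 - 281/4830 = -18709/342930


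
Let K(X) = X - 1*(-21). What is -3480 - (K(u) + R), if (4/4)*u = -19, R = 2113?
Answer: -5595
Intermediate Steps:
u = -19
K(X) = 21 + X (K(X) = X + 21 = 21 + X)
-3480 - (K(u) + R) = -3480 - ((21 - 19) + 2113) = -3480 - (2 + 2113) = -3480 - 1*2115 = -3480 - 2115 = -5595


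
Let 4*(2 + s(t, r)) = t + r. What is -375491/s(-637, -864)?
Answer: 1501964/1509 ≈ 995.34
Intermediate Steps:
s(t, r) = -2 + r/4 + t/4 (s(t, r) = -2 + (t + r)/4 = -2 + (r + t)/4 = -2 + (r/4 + t/4) = -2 + r/4 + t/4)
-375491/s(-637, -864) = -375491/(-2 + (1/4)*(-864) + (1/4)*(-637)) = -375491/(-2 - 216 - 637/4) = -375491/(-1509/4) = -375491*(-4/1509) = 1501964/1509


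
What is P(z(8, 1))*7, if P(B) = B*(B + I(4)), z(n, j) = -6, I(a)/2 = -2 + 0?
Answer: 420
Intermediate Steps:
I(a) = -4 (I(a) = 2*(-2 + 0) = 2*(-2) = -4)
P(B) = B*(-4 + B) (P(B) = B*(B - 4) = B*(-4 + B))
P(z(8, 1))*7 = -6*(-4 - 6)*7 = -6*(-10)*7 = 60*7 = 420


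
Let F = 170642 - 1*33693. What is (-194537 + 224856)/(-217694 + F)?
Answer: -30319/80745 ≈ -0.37549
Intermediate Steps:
F = 136949 (F = 170642 - 33693 = 136949)
(-194537 + 224856)/(-217694 + F) = (-194537 + 224856)/(-217694 + 136949) = 30319/(-80745) = 30319*(-1/80745) = -30319/80745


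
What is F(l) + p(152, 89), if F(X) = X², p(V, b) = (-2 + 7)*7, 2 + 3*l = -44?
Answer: 2431/9 ≈ 270.11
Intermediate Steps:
l = -46/3 (l = -⅔ + (⅓)*(-44) = -⅔ - 44/3 = -46/3 ≈ -15.333)
p(V, b) = 35 (p(V, b) = 5*7 = 35)
F(l) + p(152, 89) = (-46/3)² + 35 = 2116/9 + 35 = 2431/9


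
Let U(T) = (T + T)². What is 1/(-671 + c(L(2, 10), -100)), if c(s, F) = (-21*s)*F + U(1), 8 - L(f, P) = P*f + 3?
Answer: -1/32167 ≈ -3.1088e-5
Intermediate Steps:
U(T) = 4*T² (U(T) = (2*T)² = 4*T²)
L(f, P) = 5 - P*f (L(f, P) = 8 - (P*f + 3) = 8 - (3 + P*f) = 8 + (-3 - P*f) = 5 - P*f)
c(s, F) = 4 - 21*F*s (c(s, F) = (-21*s)*F + 4*1² = -21*F*s + 4*1 = -21*F*s + 4 = 4 - 21*F*s)
1/(-671 + c(L(2, 10), -100)) = 1/(-671 + (4 - 21*(-100)*(5 - 1*10*2))) = 1/(-671 + (4 - 21*(-100)*(5 - 20))) = 1/(-671 + (4 - 21*(-100)*(-15))) = 1/(-671 + (4 - 31500)) = 1/(-671 - 31496) = 1/(-32167) = -1/32167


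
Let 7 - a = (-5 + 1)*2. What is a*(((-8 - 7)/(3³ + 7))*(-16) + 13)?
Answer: 5115/17 ≈ 300.88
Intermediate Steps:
a = 15 (a = 7 - (-5 + 1)*2 = 7 - (-4)*2 = 7 - 1*(-8) = 7 + 8 = 15)
a*(((-8 - 7)/(3³ + 7))*(-16) + 13) = 15*(((-8 - 7)/(3³ + 7))*(-16) + 13) = 15*(-15/(27 + 7)*(-16) + 13) = 15*(-15/34*(-16) + 13) = 15*(120/17 + 13) = 15*(341/17) = 5115/17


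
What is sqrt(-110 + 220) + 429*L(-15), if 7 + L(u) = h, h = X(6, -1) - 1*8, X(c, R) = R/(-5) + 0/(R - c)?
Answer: -31746/5 + sqrt(110) ≈ -6338.7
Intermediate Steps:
X(c, R) = -R/5 (X(c, R) = R*(-1/5) + 0 = -R/5 + 0 = -R/5)
h = -39/5 (h = -1/5*(-1) - 1*8 = 1/5 - 8 = -39/5 ≈ -7.8000)
L(u) = -74/5 (L(u) = -7 - 39/5 = -74/5)
sqrt(-110 + 220) + 429*L(-15) = sqrt(-110 + 220) + 429*(-74/5) = sqrt(110) - 31746/5 = -31746/5 + sqrt(110)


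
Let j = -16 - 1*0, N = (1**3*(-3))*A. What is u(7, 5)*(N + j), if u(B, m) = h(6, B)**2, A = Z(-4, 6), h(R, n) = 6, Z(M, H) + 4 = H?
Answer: -792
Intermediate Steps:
Z(M, H) = -4 + H
A = 2 (A = -4 + 6 = 2)
N = -6 (N = (1**3*(-3))*2 = (1*(-3))*2 = -3*2 = -6)
u(B, m) = 36 (u(B, m) = 6**2 = 36)
j = -16 (j = -16 + 0 = -16)
u(7, 5)*(N + j) = 36*(-6 - 16) = 36*(-22) = -792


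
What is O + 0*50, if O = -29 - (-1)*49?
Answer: 20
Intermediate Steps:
O = 20 (O = -29 - 1*(-49) = -29 + 49 = 20)
O + 0*50 = 20 + 0*50 = 20 + 0 = 20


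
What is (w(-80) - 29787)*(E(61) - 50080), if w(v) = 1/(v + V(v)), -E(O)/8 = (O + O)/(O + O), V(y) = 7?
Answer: 108913951776/73 ≈ 1.4920e+9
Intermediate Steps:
E(O) = -8 (E(O) = -8*(O + O)/(O + O) = -8*2*O/(2*O) = -8*2*O*1/(2*O) = -8*1 = -8)
w(v) = 1/(7 + v) (w(v) = 1/(v + 7) = 1/(7 + v))
(w(-80) - 29787)*(E(61) - 50080) = (1/(7 - 80) - 29787)*(-8 - 50080) = (1/(-73) - 29787)*(-50088) = (-1/73 - 29787)*(-50088) = -2174452/73*(-50088) = 108913951776/73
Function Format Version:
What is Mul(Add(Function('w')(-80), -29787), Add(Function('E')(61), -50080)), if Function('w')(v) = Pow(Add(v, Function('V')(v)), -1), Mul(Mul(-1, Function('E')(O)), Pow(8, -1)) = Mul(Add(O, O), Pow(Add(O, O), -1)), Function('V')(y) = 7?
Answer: Rational(108913951776, 73) ≈ 1.4920e+9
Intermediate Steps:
Function('E')(O) = -8 (Function('E')(O) = Mul(-8, Mul(Add(O, O), Pow(Add(O, O), -1))) = Mul(-8, Mul(Mul(2, O), Pow(Mul(2, O), -1))) = Mul(-8, Mul(Mul(2, O), Mul(Rational(1, 2), Pow(O, -1)))) = Mul(-8, 1) = -8)
Function('w')(v) = Pow(Add(7, v), -1) (Function('w')(v) = Pow(Add(v, 7), -1) = Pow(Add(7, v), -1))
Mul(Add(Function('w')(-80), -29787), Add(Function('E')(61), -50080)) = Mul(Add(Pow(Add(7, -80), -1), -29787), Add(-8, -50080)) = Mul(Add(Pow(-73, -1), -29787), -50088) = Mul(Add(Rational(-1, 73), -29787), -50088) = Mul(Rational(-2174452, 73), -50088) = Rational(108913951776, 73)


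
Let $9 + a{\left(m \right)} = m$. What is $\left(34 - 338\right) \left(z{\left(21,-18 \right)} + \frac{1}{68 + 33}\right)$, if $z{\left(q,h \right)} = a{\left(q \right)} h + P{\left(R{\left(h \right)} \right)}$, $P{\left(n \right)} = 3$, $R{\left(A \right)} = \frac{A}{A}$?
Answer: $\frac{6539648}{101} \approx 64749.0$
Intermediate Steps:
$a{\left(m \right)} = -9 + m$
$R{\left(A \right)} = 1$
$z{\left(q,h \right)} = 3 + h \left(-9 + q\right)$ ($z{\left(q,h \right)} = \left(-9 + q\right) h + 3 = h \left(-9 + q\right) + 3 = 3 + h \left(-9 + q\right)$)
$\left(34 - 338\right) \left(z{\left(21,-18 \right)} + \frac{1}{68 + 33}\right) = \left(34 - 338\right) \left(\left(3 - 18 \left(-9 + 21\right)\right) + \frac{1}{68 + 33}\right) = - 304 \left(\left(3 - 216\right) + \frac{1}{101}\right) = - 304 \left(-213 + \frac{1}{101}\right) = \left(-304\right) \left(- \frac{21512}{101}\right) = \frac{6539648}{101}$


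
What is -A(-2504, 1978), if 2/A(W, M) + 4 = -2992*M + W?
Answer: 1/2960342 ≈ 3.3780e-7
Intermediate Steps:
A(W, M) = 2/(-4 + W - 2992*M) (A(W, M) = 2/(-4 + (-2992*M + W)) = 2/(-4 + (W - 2992*M)) = 2/(-4 + W - 2992*M))
-A(-2504, 1978) = -(-2)/(4 - 1*(-2504) + 2992*1978) = -(-2)/(4 + 2504 + 5918176) = -(-2)/5920684 = -1*(-1/2960342) = 1/2960342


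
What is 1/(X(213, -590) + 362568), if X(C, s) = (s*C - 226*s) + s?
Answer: 1/369648 ≈ 2.7053e-6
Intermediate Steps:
X(C, s) = -225*s + C*s (X(C, s) = (C*s - 226*s) + s = (-226*s + C*s) + s = -225*s + C*s)
1/(X(213, -590) + 362568) = 1/(-590*(-225 + 213) + 362568) = 1/(-590*(-12) + 362568) = 1/(7080 + 362568) = 1/369648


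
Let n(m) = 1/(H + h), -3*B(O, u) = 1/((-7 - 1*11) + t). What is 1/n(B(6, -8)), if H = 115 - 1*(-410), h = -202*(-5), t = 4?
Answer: 1535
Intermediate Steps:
h = 1010
B(O, u) = 1/42 (B(O, u) = -1/(3*((-7 - 1*11) + 4)) = -1/(3*((-7 - 11) + 4)) = -1/(3*(-18 + 4)) = -⅓/(-14) = -⅓*(-1/14) = 1/42)
H = 525 (H = 115 + 410 = 525)
n(m) = 1/1535 (n(m) = 1/(525 + 1010) = 1/1535)
1/n(B(6, -8)) = 1/(1/1535) = 1535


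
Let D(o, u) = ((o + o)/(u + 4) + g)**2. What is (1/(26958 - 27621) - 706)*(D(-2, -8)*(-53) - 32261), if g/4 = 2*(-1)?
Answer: 16316297782/663 ≈ 2.4610e+7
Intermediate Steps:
g = -8 (g = 4*(2*(-1)) = 4*(-2) = -8)
D(o, u) = (-8 + 2*o/(4 + u))**2 (D(o, u) = ((o + o)/(u + 4) - 8)**2 = ((2*o)/(4 + u) - 8)**2 = (2*o/(4 + u) - 8)**2 = (-8 + 2*o/(4 + u))**2)
(1/(26958 - 27621) - 706)*(D(-2, -8)*(-53) - 32261) = (1/(26958 - 27621) - 706)*((4*(16 - 1*(-2) + 4*(-8))**2/(4 - 8)**2)*(-53) - 32261) = (1/(-663) - 706)*((4*(16 + 2 - 32)**2/(-4)**2)*(-53) - 32261) = (-1/663 - 706)*((4*(1/16)*(-14)**2)*(-53) - 32261) = -468079*((4*(1/16)*196)*(-53) - 32261)/663 = -468079*(49*(-53) - 32261)/663 = -468079*(-2597 - 32261)/663 = -468079/663*(-34858) = 16316297782/663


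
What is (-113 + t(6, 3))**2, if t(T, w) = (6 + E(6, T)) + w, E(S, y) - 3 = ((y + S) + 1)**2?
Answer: 4624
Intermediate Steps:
E(S, y) = 3 + (1 + S + y)**2 (E(S, y) = 3 + ((y + S) + 1)**2 = 3 + ((S + y) + 1)**2 = 3 + (1 + S + y)**2)
t(T, w) = 9 + w + (7 + T)**2 (t(T, w) = (6 + (3 + (1 + 6 + T)**2)) + w = (6 + (3 + (7 + T)**2)) + w = (9 + (7 + T)**2) + w = 9 + w + (7 + T)**2)
(-113 + t(6, 3))**2 = (-113 + (9 + 3 + (7 + 6)**2))**2 = (-113 + (9 + 3 + 13**2))**2 = (-113 + (9 + 3 + 169))**2 = (-113 + 181)**2 = 68**2 = 4624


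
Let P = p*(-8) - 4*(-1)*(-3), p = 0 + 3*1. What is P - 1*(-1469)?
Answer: 1433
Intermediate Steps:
p = 3 (p = 0 + 3 = 3)
P = -36 (P = 3*(-8) - 4*(-1)*(-3) = -24 + 4*(-3) = -24 - 12 = -36)
P - 1*(-1469) = -36 - 1*(-1469) = -36 + 1469 = 1433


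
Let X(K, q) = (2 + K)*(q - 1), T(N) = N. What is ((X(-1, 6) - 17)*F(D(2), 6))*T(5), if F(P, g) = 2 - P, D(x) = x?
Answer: 0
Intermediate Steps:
X(K, q) = (-1 + q)*(2 + K) (X(K, q) = (2 + K)*(-1 + q) = (-1 + q)*(2 + K))
((X(-1, 6) - 17)*F(D(2), 6))*T(5) = (((-2 - 1*(-1) + 2*6 - 1*6) - 17)*(2 - 1*2))*5 = (((-2 + 1 + 12 - 6) - 17)*(2 - 2))*5 = ((5 - 17)*0)*5 = -12*0*5 = 0*5 = 0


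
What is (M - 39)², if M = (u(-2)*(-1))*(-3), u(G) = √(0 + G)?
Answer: 1503 - 234*I*√2 ≈ 1503.0 - 330.93*I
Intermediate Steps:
u(G) = √G
M = 3*I*√2 (M = (√(-2)*(-1))*(-3) = ((I*√2)*(-1))*(-3) = -I*√2*(-3) = 3*I*√2 ≈ 4.2426*I)
(M - 39)² = (3*I*√2 - 39)² = (-39 + 3*I*√2)²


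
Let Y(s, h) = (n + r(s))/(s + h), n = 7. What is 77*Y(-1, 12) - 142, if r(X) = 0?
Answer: -93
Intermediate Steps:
Y(s, h) = 7/(h + s) (Y(s, h) = (7 + 0)/(s + h) = 7/(h + s))
77*Y(-1, 12) - 142 = 77*(7/(12 - 1)) - 142 = 77*(7/11) - 142 = 49 - 142 = -93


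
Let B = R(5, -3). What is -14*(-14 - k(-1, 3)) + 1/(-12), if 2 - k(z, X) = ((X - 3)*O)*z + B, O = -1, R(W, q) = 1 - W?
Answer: 3359/12 ≈ 279.92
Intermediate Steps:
B = -4 (B = 1 - 1*5 = 1 - 5 = -4)
k(z, X) = 6 - z*(3 - X) (k(z, X) = 2 - (((X - 3)*(-1))*z - 4) = 2 - (((-3 + X)*(-1))*z - 4) = 2 - ((3 - X)*z - 4) = 2 - (z*(3 - X) - 4) = 2 - (-4 + z*(3 - X)) = 2 + (4 - z*(3 - X)) = 6 - z*(3 - X))
-14*(-14 - k(-1, 3)) + 1/(-12) = -14*(-14 - (6 - 3*(-1) + 3*(-1))) + 1/(-12) = -14*(-14 - (6 + 3 - 3)) - 1/12 = -14*(-14 - 1*6) - 1/12 = -14*(-14 - 6) - 1/12 = -14*(-20) - 1/12 = 280 - 1/12 = 3359/12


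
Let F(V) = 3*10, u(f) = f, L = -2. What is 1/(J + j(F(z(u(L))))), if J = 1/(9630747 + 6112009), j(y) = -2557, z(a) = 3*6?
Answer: -15742756/40254227091 ≈ -0.00039108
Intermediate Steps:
z(a) = 18
F(V) = 30
J = 1/15742756 ≈ 6.3521e-8
1/(J + j(F(z(u(L))))) = 1/(1/15742756 - 2557) = 1/(-40254227091/15742756) = -15742756/40254227091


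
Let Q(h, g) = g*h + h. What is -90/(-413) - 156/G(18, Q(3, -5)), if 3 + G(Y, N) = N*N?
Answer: -17246/19411 ≈ -0.88846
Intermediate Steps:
Q(h, g) = h + g*h
G(Y, N) = -3 + N² (G(Y, N) = -3 + N*N = -3 + N²)
-90/(-413) - 156/G(18, Q(3, -5)) = -90/(-413) - 156/(-3 + (3*(1 - 5))²) = -90*(-1/413) - 156/(-3 + (3*(-4))²) = 90/413 - 156/(-3 + (-12)²) = 90/413 - 156/(-3 + 144) = 90/413 - 156/141 = 90/413 - 156*1/141 = 90/413 - 52/47 = -17246/19411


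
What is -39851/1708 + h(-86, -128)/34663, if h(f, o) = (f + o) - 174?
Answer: -197431131/8457772 ≈ -23.343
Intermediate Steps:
h(f, o) = -174 + f + o
-39851/1708 + h(-86, -128)/34663 = -39851/1708 + (-174 - 86 - 128)/34663 = -39851*1/1708 - 388*1/34663 = -5693/244 - 388/34663 = -197431131/8457772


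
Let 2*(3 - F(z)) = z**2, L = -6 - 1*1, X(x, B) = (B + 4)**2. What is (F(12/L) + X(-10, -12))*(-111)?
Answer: -356421/49 ≈ -7273.9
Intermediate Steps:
X(x, B) = (4 + B)**2
L = -7 (L = -6 - 1 = -7)
F(z) = 3 - z**2/2
(F(12/L) + X(-10, -12))*(-111) = ((3 - (12/(-7))**2/2) + (4 - 12)**2)*(-111) = ((3 - (12*(-1/7))**2/2) + (-8)**2)*(-111) = ((3 - (-12/7)**2/2) + 64)*(-111) = ((3 - 1/2*144/49) + 64)*(-111) = ((3 - 72/49) + 64)*(-111) = (75/49 + 64)*(-111) = (3211/49)*(-111) = -356421/49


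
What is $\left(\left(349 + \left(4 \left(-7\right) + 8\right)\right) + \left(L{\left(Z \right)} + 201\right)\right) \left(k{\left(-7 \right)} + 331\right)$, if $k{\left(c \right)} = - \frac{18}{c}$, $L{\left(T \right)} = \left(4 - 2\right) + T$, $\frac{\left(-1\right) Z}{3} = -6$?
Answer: $\frac{1284250}{7} \approx 1.8346 \cdot 10^{5}$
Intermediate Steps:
$Z = 18$ ($Z = \left(-3\right) \left(-6\right) = 18$)
$L{\left(T \right)} = 2 + T$
$\left(\left(349 + \left(4 \left(-7\right) + 8\right)\right) + \left(L{\left(Z \right)} + 201\right)\right) \left(k{\left(-7 \right)} + 331\right) = \left(\left(349 + \left(4 \left(-7\right) + 8\right)\right) + \left(\left(2 + 18\right) + 201\right)\right) \left(- \frac{18}{-7} + 331\right) = \left(\left(349 + \left(-28 + 8\right)\right) + \left(20 + 201\right)\right) \left(\left(-18\right) \left(- \frac{1}{7}\right) + 331\right) = \left(\left(349 - 20\right) + 221\right) \left(\frac{18}{7} + 331\right) = \left(329 + 221\right) \frac{2335}{7} = 550 \cdot \frac{2335}{7} = \frac{1284250}{7}$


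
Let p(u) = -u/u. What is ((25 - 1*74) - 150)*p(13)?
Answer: 199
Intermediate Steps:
p(u) = -1 (p(u) = -1*1 = -1)
((25 - 1*74) - 150)*p(13) = ((25 - 1*74) - 150)*(-1) = ((25 - 74) - 150)*(-1) = (-49 - 150)*(-1) = -199*(-1) = 199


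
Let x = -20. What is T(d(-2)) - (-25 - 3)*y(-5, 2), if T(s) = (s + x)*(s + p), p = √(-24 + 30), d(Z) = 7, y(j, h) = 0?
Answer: -91 - 13*√6 ≈ -122.84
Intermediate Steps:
p = √6 ≈ 2.4495
T(s) = (-20 + s)*(s + √6) (T(s) = (s - 20)*(s + √6) = (-20 + s)*(s + √6))
T(d(-2)) - (-25 - 3)*y(-5, 2) = (7² - 20*7 - 20*√6 + 7*√6) - (-25 - 3)*0 = (49 - 140 - 20*√6 + 7*√6) - (-28)*0 = (-91 - 13*√6) - 1*0 = (-91 - 13*√6) + 0 = -91 - 13*√6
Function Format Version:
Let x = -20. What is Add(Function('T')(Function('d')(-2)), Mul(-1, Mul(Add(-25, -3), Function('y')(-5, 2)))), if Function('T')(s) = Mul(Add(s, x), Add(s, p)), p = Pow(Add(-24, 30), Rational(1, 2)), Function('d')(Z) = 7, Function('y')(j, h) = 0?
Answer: Add(-91, Mul(-13, Pow(6, Rational(1, 2)))) ≈ -122.84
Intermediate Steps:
p = Pow(6, Rational(1, 2)) ≈ 2.4495
Function('T')(s) = Mul(Add(-20, s), Add(s, Pow(6, Rational(1, 2)))) (Function('T')(s) = Mul(Add(s, -20), Add(s, Pow(6, Rational(1, 2)))) = Mul(Add(-20, s), Add(s, Pow(6, Rational(1, 2)))))
Add(Function('T')(Function('d')(-2)), Mul(-1, Mul(Add(-25, -3), Function('y')(-5, 2)))) = Add(Add(Pow(7, 2), Mul(-20, 7), Mul(-20, Pow(6, Rational(1, 2))), Mul(7, Pow(6, Rational(1, 2)))), Mul(-1, Mul(Add(-25, -3), 0))) = Add(Add(49, -140, Mul(-20, Pow(6, Rational(1, 2))), Mul(7, Pow(6, Rational(1, 2)))), Mul(-1, Mul(-28, 0))) = Add(Add(-91, Mul(-13, Pow(6, Rational(1, 2)))), Mul(-1, 0)) = Add(Add(-91, Mul(-13, Pow(6, Rational(1, 2)))), 0) = Add(-91, Mul(-13, Pow(6, Rational(1, 2))))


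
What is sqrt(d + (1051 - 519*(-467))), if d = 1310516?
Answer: 6*sqrt(43165) ≈ 1246.6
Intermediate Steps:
sqrt(d + (1051 - 519*(-467))) = sqrt(1310516 + (1051 - 519*(-467))) = sqrt(1310516 + (1051 + 242373)) = sqrt(1310516 + 243424) = sqrt(1553940) = 6*sqrt(43165)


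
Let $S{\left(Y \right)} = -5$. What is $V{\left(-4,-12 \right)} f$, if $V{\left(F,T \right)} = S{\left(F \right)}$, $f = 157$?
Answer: $-785$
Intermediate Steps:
$V{\left(F,T \right)} = -5$
$V{\left(-4,-12 \right)} f = \left(-5\right) 157 = -785$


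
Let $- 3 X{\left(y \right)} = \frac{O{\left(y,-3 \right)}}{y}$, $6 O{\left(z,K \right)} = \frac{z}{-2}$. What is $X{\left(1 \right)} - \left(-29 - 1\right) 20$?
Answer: $\frac{21601}{36} \approx 600.03$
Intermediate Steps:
$O{\left(z,K \right)} = - \frac{z}{12}$ ($O{\left(z,K \right)} = \frac{z \frac{1}{-2}}{6} = \frac{z \left(- \frac{1}{2}\right)}{6} = \frac{\left(- \frac{1}{2}\right) z}{6} = - \frac{z}{12}$)
$X{\left(y \right)} = \frac{1}{36}$ ($X{\left(y \right)} = - \frac{- \frac{y}{12} \frac{1}{y}}{3} = \left(- \frac{1}{3}\right) \left(- \frac{1}{12}\right) = \frac{1}{36}$)
$X{\left(1 \right)} - \left(-29 - 1\right) 20 = \frac{1}{36} - \left(-29 - 1\right) 20 = \frac{1}{36} - \left(-30\right) 20 = \frac{1}{36} - -600 = \frac{1}{36} + 600 = \frac{21601}{36}$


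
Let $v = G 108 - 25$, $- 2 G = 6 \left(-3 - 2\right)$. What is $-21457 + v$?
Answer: $-19862$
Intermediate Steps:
$G = 15$ ($G = - \frac{6 \left(-3 - 2\right)}{2} = - \frac{6 \left(-5\right)}{2} = \left(- \frac{1}{2}\right) \left(-30\right) = 15$)
$v = 1595$ ($v = 15 \cdot 108 - 25 = 1620 - 25 = 1595$)
$-21457 + v = -21457 + 1595 = -19862$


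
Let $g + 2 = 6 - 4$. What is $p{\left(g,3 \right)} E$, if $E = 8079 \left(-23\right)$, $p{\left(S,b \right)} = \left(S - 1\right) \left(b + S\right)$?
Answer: $557451$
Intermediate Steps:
$g = 0$ ($g = -2 + \left(6 - 4\right) = -2 + 2 = 0$)
$p{\left(S,b \right)} = \left(-1 + S\right) \left(S + b\right)$
$E = -185817$
$p{\left(g,3 \right)} E = \left(0^{2} - 0 - 3 + 0 \cdot 3\right) \left(-185817\right) = \left(0 + 0 - 3 + 0\right) \left(-185817\right) = \left(-3\right) \left(-185817\right) = 557451$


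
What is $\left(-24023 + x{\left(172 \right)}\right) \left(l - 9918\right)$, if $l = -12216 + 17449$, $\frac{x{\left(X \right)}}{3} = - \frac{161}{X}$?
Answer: $\frac{19360476715}{172} \approx 1.1256 \cdot 10^{8}$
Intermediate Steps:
$x{\left(X \right)} = - \frac{483}{X}$ ($x{\left(X \right)} = 3 \left(- \frac{161}{X}\right) = - \frac{483}{X}$)
$l = 5233$
$\left(-24023 + x{\left(172 \right)}\right) \left(l - 9918\right) = \left(-24023 - \frac{483}{172}\right) \left(5233 - 9918\right) = \left(-24023 - \frac{483}{172}\right) \left(-4685\right) = \left(- \frac{4132439}{172}\right) \left(-4685\right) = \frac{19360476715}{172}$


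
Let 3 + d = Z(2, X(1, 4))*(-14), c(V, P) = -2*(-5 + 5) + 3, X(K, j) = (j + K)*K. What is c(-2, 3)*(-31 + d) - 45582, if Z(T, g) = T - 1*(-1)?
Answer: -45810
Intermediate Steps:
X(K, j) = K*(K + j) (X(K, j) = (K + j)*K = K*(K + j))
c(V, P) = 3 (c(V, P) = -2*0 + 3 = 0 + 3 = 3)
Z(T, g) = 1 + T (Z(T, g) = T + 1 = 1 + T)
d = -45 (d = -3 + (1 + 2)*(-14) = -3 + 3*(-14) = -3 - 42 = -45)
c(-2, 3)*(-31 + d) - 45582 = 3*(-31 - 45) - 45582 = 3*(-76) - 45582 = -228 - 45582 = -45810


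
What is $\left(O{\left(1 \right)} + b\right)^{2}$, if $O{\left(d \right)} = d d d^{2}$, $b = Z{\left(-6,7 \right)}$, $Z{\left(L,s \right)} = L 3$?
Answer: $289$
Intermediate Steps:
$Z{\left(L,s \right)} = 3 L$
$b = -18$ ($b = 3 \left(-6\right) = -18$)
$O{\left(d \right)} = d^{4}$ ($O{\left(d \right)} = d^{2} d^{2} = d^{4}$)
$\left(O{\left(1 \right)} + b\right)^{2} = \left(1^{4} - 18\right)^{2} = \left(1 - 18\right)^{2} = \left(-17\right)^{2} = 289$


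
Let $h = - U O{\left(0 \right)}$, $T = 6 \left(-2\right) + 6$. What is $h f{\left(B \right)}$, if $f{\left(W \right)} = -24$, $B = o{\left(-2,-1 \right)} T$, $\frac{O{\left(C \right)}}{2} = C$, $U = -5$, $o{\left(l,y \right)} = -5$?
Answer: $0$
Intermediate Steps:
$T = -6$ ($T = -12 + 6 = -6$)
$O{\left(C \right)} = 2 C$
$B = 30$ ($B = \left(-5\right) \left(-6\right) = 30$)
$h = 0$ ($h = - \left(-5\right) 2 \cdot 0 = - \left(-5\right) 0 = \left(-1\right) 0 = 0$)
$h f{\left(B \right)} = 0 \left(-24\right) = 0$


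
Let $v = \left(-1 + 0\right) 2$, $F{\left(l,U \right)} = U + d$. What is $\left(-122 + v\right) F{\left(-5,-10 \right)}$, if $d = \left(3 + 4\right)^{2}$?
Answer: $-4836$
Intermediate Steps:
$d = 49$ ($d = 7^{2} = 49$)
$F{\left(l,U \right)} = 49 + U$ ($F{\left(l,U \right)} = U + 49 = 49 + U$)
$v = -2$ ($v = \left(-1\right) 2 = -2$)
$\left(-122 + v\right) F{\left(-5,-10 \right)} = \left(-122 - 2\right) \left(49 - 10\right) = \left(-124\right) 39 = -4836$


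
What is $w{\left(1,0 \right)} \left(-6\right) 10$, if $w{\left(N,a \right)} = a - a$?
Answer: $0$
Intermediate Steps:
$w{\left(N,a \right)} = 0$
$w{\left(1,0 \right)} \left(-6\right) 10 = 0 \left(-6\right) 10 = 0 \cdot 10 = 0$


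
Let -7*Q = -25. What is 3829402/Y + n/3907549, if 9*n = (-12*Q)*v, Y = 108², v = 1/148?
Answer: 1937783086214291/5902305873912 ≈ 328.31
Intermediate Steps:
Q = 25/7 (Q = -⅐*(-25) = 25/7 ≈ 3.5714)
v = 1/148 ≈ 0.0067568
Y = 11664
n = -25/777 (n = (-12*25/7*(1/148))/9 = (-300/7*1/148)/9 = (⅑)*(-75/259) = -25/777 ≈ -0.032175)
3829402/Y + n/3907549 = 3829402/11664 - 25/777/3907549 = 3829402*(1/11664) - 25/777*1/3907549 = 1914701/5832 - 25/3036165573 = 1937783086214291/5902305873912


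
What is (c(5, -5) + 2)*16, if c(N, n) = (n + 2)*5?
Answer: -208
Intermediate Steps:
c(N, n) = 10 + 5*n (c(N, n) = (2 + n)*5 = 10 + 5*n)
(c(5, -5) + 2)*16 = ((10 + 5*(-5)) + 2)*16 = ((10 - 25) + 2)*16 = (-15 + 2)*16 = -13*16 = -208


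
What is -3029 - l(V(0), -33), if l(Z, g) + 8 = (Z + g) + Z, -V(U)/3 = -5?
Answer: -3018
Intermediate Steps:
V(U) = 15 (V(U) = -3*(-5) = 15)
l(Z, g) = -8 + g + 2*Z (l(Z, g) = -8 + ((Z + g) + Z) = -8 + (g + 2*Z) = -8 + g + 2*Z)
-3029 - l(V(0), -33) = -3029 - (-8 - 33 + 2*15) = -3029 - (-8 - 33 + 30) = -3029 - 1*(-11) = -3029 + 11 = -3018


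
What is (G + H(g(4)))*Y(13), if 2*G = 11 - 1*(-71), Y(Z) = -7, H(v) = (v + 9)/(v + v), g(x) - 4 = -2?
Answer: -1225/4 ≈ -306.25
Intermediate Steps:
g(x) = 2 (g(x) = 4 - 2 = 2)
H(v) = (9 + v)/(2*v) (H(v) = (9 + v)/((2*v)) = (9 + v)*(1/(2*v)) = (9 + v)/(2*v))
G = 41 (G = (11 - 1*(-71))/2 = (11 + 71)/2 = (½)*82 = 41)
(G + H(g(4)))*Y(13) = (41 + (½)*(9 + 2)/2)*(-7) = (41 + (½)*(½)*11)*(-7) = (41 + 11/4)*(-7) = (175/4)*(-7) = -1225/4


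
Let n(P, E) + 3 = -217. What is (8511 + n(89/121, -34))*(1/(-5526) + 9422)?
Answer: 431678965561/5526 ≈ 7.8118e+7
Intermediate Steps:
n(P, E) = -220 (n(P, E) = -3 - 217 = -220)
(8511 + n(89/121, -34))*(1/(-5526) + 9422) = (8511 - 220)*(1/(-5526) + 9422) = 8291*(-1/5526 + 9422) = 8291*(52065971/5526) = 431678965561/5526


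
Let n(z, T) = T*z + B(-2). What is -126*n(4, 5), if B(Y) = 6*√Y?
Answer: -2520 - 756*I*√2 ≈ -2520.0 - 1069.1*I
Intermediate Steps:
n(z, T) = T*z + 6*I*√2 (n(z, T) = T*z + 6*√(-2) = T*z + 6*(I*√2) = T*z + 6*I*√2)
-126*n(4, 5) = -126*(5*4 + 6*I*√2) = -126*(20 + 6*I*√2) = -2520 - 756*I*√2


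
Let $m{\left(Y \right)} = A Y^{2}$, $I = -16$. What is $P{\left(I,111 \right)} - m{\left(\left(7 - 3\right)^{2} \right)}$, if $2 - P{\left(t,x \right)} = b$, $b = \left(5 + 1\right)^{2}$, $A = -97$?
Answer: $24798$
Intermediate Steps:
$m{\left(Y \right)} = - 97 Y^{2}$
$b = 36$ ($b = 6^{2} = 36$)
$P{\left(t,x \right)} = -34$ ($P{\left(t,x \right)} = 2 - 36 = -34$)
$P{\left(I,111 \right)} - m{\left(\left(7 - 3\right)^{2} \right)} = -34 - - 97 \left(\left(7 - 3\right)^{2}\right)^{2} = -34 - - 97 \left(4^{2}\right)^{2} = -34 - - 97 \cdot 16^{2} = -34 - \left(-97\right) 256 = -34 - -24832 = -34 + 24832 = 24798$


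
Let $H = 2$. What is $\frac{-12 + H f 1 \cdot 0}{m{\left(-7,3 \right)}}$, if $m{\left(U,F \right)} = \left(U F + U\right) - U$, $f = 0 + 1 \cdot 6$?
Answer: $\frac{4}{7} \approx 0.57143$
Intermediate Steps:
$f = 6$ ($f = 0 + 6 = 6$)
$m{\left(U,F \right)} = F U$ ($m{\left(U,F \right)} = \left(F U + U\right) - U = \left(U + F U\right) - U = F U$)
$\frac{-12 + H f 1 \cdot 0}{m{\left(-7,3 \right)}} = \frac{-12 + 2 \cdot 6 \cdot 1 \cdot 0}{3 \left(-7\right)} = \frac{-12 + 2 \cdot 6 \cdot 0}{-21} = \left(-12 + 2 \cdot 0\right) \left(- \frac{1}{21}\right) = \left(-12 + 0\right) \left(- \frac{1}{21}\right) = \left(-12\right) \left(- \frac{1}{21}\right) = \frac{4}{7}$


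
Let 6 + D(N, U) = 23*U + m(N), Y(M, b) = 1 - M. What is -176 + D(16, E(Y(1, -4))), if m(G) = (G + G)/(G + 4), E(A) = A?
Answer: -902/5 ≈ -180.40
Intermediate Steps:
m(G) = 2*G/(4 + G) (m(G) = (2*G)/(4 + G) = 2*G/(4 + G))
D(N, U) = -6 + 23*U + 2*N/(4 + N) (D(N, U) = -6 + (23*U + 2*N/(4 + N)) = -6 + 23*U + 2*N/(4 + N))
-176 + D(16, E(Y(1, -4))) = -176 + (2*16 + (-6 + 23*(1 - 1*1))*(4 + 16))/(4 + 16) = -176 + (32 + (-6 + 23*(1 - 1))*20)/20 = -176 + (32 + (-6 + 23*0)*20)/20 = -176 + (32 + (-6 + 0)*20)/20 = -176 + (32 - 6*20)/20 = -176 + (32 - 120)/20 = -176 + (1/20)*(-88) = -176 - 22/5 = -902/5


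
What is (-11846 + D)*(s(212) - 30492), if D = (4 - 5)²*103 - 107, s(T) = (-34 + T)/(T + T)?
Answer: 38300473875/106 ≈ 3.6133e+8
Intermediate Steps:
s(T) = (-34 + T)/(2*T) (s(T) = (-34 + T)/((2*T)) = (-34 + T)*(1/(2*T)) = (-34 + T)/(2*T))
D = -4 (D = (-1)²*103 - 107 = 1*103 - 107 = 103 - 107 = -4)
(-11846 + D)*(s(212) - 30492) = (-11846 - 4)*((½)*(-34 + 212)/212 - 30492) = -11850*((½)*(1/212)*178 - 30492) = -11850*(89/212 - 30492) = -11850*(-6464215/212) = 38300473875/106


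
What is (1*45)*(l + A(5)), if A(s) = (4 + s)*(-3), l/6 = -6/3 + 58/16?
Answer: -3105/4 ≈ -776.25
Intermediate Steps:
l = 39/4 (l = 6*(-6/3 + 58/16) = 6*(-6*⅓ + 58*(1/16)) = 6*(-2 + 29/8) = 6*(13/8) = 39/4 ≈ 9.7500)
A(s) = -12 - 3*s
(1*45)*(l + A(5)) = (1*45)*(39/4 + (-12 - 3*5)) = 45*(39/4 + (-12 - 15)) = 45*(39/4 - 27) = 45*(-69/4) = -3105/4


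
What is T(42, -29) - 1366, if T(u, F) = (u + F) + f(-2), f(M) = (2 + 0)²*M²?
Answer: -1337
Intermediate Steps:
f(M) = 4*M² (f(M) = 2²*M² = 4*M²)
T(u, F) = 16 + F + u (T(u, F) = (u + F) + 4*(-2)² = (F + u) + 4*4 = (F + u) + 16 = 16 + F + u)
T(42, -29) - 1366 = (16 - 29 + 42) - 1366 = 29 - 1366 = -1337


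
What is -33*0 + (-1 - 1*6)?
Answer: -7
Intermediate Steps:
-33*0 + (-1 - 1*6) = 0 + (-1 - 6) = 0 - 7 = -7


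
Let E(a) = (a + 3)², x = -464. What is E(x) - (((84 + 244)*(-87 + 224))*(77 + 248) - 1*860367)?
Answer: -13531312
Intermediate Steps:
E(a) = (3 + a)²
E(x) - (((84 + 244)*(-87 + 224))*(77 + 248) - 1*860367) = (3 - 464)² - (((84 + 244)*(-87 + 224))*(77 + 248) - 1*860367) = (-461)² - ((328*137)*325 - 860367) = 212521 - (44936*325 - 860367) = 212521 - (14604200 - 860367) = 212521 - 1*13743833 = 212521 - 13743833 = -13531312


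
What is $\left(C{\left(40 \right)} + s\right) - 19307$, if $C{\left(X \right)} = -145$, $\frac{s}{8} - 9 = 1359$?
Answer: $-8508$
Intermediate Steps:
$s = 10944$ ($s = 72 + 8 \cdot 1359 = 72 + 10872 = 10944$)
$\left(C{\left(40 \right)} + s\right) - 19307 = \left(-145 + 10944\right) - 19307 = 10799 - 19307 = -8508$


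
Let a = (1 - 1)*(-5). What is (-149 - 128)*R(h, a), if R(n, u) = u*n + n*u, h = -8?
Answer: 0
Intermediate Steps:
a = 0 (a = 0*(-5) = 0)
R(n, u) = 2*n*u (R(n, u) = n*u + n*u = 2*n*u)
(-149 - 128)*R(h, a) = (-149 - 128)*(2*(-8)*0) = -277*0 = 0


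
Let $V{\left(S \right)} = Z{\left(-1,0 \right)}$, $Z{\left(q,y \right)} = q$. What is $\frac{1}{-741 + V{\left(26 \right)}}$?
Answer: $- \frac{1}{742} \approx -0.0013477$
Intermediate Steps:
$V{\left(S \right)} = -1$
$\frac{1}{-741 + V{\left(26 \right)}} = \frac{1}{-741 - 1} = \frac{1}{-742} = - \frac{1}{742}$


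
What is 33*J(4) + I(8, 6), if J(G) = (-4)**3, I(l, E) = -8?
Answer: -2120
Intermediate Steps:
J(G) = -64
33*J(4) + I(8, 6) = 33*(-64) - 8 = -2112 - 8 = -2120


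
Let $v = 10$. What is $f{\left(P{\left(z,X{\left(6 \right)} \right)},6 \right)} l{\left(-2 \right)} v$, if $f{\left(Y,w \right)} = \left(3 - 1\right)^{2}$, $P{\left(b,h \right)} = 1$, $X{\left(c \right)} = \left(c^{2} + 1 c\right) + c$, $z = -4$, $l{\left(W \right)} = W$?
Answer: $-80$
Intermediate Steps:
$X{\left(c \right)} = c^{2} + 2 c$ ($X{\left(c \right)} = \left(c^{2} + c\right) + c = \left(c + c^{2}\right) + c = c^{2} + 2 c$)
$f{\left(Y,w \right)} = 4$ ($f{\left(Y,w \right)} = 2^{2} = 4$)
$f{\left(P{\left(z,X{\left(6 \right)} \right)},6 \right)} l{\left(-2 \right)} v = 4 \left(-2\right) 10 = \left(-8\right) 10 = -80$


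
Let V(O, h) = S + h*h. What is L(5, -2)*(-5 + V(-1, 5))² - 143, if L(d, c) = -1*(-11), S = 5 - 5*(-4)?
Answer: 22132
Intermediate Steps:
S = 25 (S = 5 + 20 = 25)
V(O, h) = 25 + h² (V(O, h) = 25 + h*h = 25 + h²)
L(d, c) = 11
L(5, -2)*(-5 + V(-1, 5))² - 143 = 11*(-5 + (25 + 5²))² - 143 = 11*(-5 + (25 + 25))² - 143 = 11*(-5 + 50)² - 143 = 11*45² - 143 = 11*2025 - 143 = 22275 - 143 = 22132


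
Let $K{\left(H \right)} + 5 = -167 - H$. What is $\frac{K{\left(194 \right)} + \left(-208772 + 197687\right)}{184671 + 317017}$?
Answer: $- \frac{1041}{45608} \approx -0.022825$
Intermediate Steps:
$K{\left(H \right)} = -172 - H$ ($K{\left(H \right)} = -5 - \left(167 + H\right) = -172 - H$)
$\frac{K{\left(194 \right)} + \left(-208772 + 197687\right)}{184671 + 317017} = \frac{\left(-172 - 194\right) + \left(-208772 + 197687\right)}{184671 + 317017} = \frac{\left(-172 - 194\right) - 11085}{501688} = \left(-366 - 11085\right) \frac{1}{501688} = \left(-11451\right) \frac{1}{501688} = - \frac{1041}{45608}$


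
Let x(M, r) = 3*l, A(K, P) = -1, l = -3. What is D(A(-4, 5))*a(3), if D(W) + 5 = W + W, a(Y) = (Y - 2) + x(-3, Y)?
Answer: 56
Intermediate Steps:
x(M, r) = -9 (x(M, r) = 3*(-3) = -9)
a(Y) = -11 + Y (a(Y) = (Y - 2) - 9 = (-2 + Y) - 9 = -11 + Y)
D(W) = -5 + 2*W (D(W) = -5 + (W + W) = -5 + 2*W)
D(A(-4, 5))*a(3) = (-5 + 2*(-1))*(-11 + 3) = (-5 - 2)*(-8) = -7*(-8) = 56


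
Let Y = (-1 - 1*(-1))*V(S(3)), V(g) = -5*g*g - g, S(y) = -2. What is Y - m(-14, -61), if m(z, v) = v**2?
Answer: -3721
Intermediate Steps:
V(g) = -g - 5*g**2 (V(g) = -5*g**2 - g = -g - 5*g**2)
Y = 0 (Y = (-1 - 1*(-1))*(-1*(-2)*(1 + 5*(-2))) = (-1 + 1)*(-1*(-2)*(1 - 10)) = 0*(-1*(-2)*(-9)) = 0*(-18) = 0)
Y - m(-14, -61) = 0 - 1*(-61)**2 = 0 - 1*3721 = 0 - 3721 = -3721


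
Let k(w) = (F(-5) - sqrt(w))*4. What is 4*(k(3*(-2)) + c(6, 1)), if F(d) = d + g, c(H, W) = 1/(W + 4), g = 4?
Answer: -76/5 - 16*I*sqrt(6) ≈ -15.2 - 39.192*I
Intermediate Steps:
c(H, W) = 1/(4 + W)
F(d) = 4 + d (F(d) = d + 4 = 4 + d)
k(w) = -4 - 4*sqrt(w) (k(w) = ((4 - 5) - sqrt(w))*4 = (-1 - sqrt(w))*4 = -4 - 4*sqrt(w))
4*(k(3*(-2)) + c(6, 1)) = 4*((-4 - 4*I*sqrt(6)) + 1/(4 + 1)) = 4*((-4 - 4*I*sqrt(6)) + 1/5) = 4*(-19/5 - 4*I*sqrt(6)) = -76/5 - 16*I*sqrt(6)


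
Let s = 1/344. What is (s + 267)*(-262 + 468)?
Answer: 9460447/172 ≈ 55003.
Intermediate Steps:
s = 1/344 ≈ 0.0029070
(s + 267)*(-262 + 468) = (1/344 + 267)*(-262 + 468) = (91849/344)*206 = 9460447/172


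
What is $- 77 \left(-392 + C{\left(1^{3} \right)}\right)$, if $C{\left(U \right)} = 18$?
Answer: $28798$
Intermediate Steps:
$- 77 \left(-392 + C{\left(1^{3} \right)}\right) = - 77 \left(-392 + 18\right) = \left(-77\right) \left(-374\right) = 28798$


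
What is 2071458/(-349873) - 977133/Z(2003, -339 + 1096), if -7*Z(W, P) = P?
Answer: 2391539085057/264853861 ≈ 9029.7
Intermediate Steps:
Z(W, P) = -P/7
2071458/(-349873) - 977133/Z(2003, -339 + 1096) = 2071458/(-349873) - 977133*(-7/(-339 + 1096)) = 2071458*(-1/349873) - 977133/((-⅐*757)) = -2071458/349873 - 977133/(-757/7) = -2071458/349873 - 977133*(-7/757) = -2071458/349873 + 6839931/757 = 2391539085057/264853861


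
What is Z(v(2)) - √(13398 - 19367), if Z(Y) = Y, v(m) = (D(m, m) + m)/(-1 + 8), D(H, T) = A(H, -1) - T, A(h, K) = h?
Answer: 2/7 - I*√5969 ≈ 0.28571 - 77.259*I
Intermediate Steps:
D(H, T) = H - T
v(m) = m/7 (v(m) = ((m - m) + m)/(-1 + 8) = (0 + m)/7 = m*(⅐) = m/7)
Z(v(2)) - √(13398 - 19367) = (⅐)*2 - √(13398 - 19367) = 2/7 - √(-5969) = 2/7 - I*√5969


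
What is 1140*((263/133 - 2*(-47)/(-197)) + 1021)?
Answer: 1607431800/1379 ≈ 1.1657e+6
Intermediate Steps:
1140*((263/133 - 2*(-47)/(-197)) + 1021) = 1140*((263*(1/133) + 94*(-1/197)) + 1021) = 1140*((263/133 - 94/197) + 1021) = 1140*(39309/26201 + 1021) = 1140*(26790530/26201) = 1607431800/1379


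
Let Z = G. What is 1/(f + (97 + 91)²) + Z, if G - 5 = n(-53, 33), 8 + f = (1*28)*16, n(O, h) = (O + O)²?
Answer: 402247945/35784 ≈ 11241.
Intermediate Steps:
n(O, h) = 4*O² (n(O, h) = (2*O)² = 4*O²)
f = 440 (f = -8 + (1*28)*16 = -8 + 28*16 = -8 + 448 = 440)
G = 11241 (G = 5 + 4*(-53)² = 5 + 4*2809 = 5 + 11236 = 11241)
Z = 11241
1/(f + (97 + 91)²) + Z = 1/(440 + (97 + 91)²) + 11241 = 1/(440 + 188²) + 11241 = 1/(440 + 35344) + 11241 = 1/35784 + 11241 = 402247945/35784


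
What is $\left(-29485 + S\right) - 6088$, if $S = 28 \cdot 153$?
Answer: $-31289$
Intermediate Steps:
$S = 4284$
$\left(-29485 + S\right) - 6088 = \left(-29485 + 4284\right) - 6088 = -25201 - 6088 = -31289$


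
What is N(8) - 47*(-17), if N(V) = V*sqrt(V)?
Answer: 799 + 16*sqrt(2) ≈ 821.63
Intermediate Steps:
N(V) = V**(3/2)
N(8) - 47*(-17) = 8**(3/2) - 47*(-17) = 16*sqrt(2) + 799 = 799 + 16*sqrt(2)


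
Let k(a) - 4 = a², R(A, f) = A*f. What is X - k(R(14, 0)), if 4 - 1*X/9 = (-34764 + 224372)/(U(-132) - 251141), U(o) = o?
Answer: 9747208/251273 ≈ 38.791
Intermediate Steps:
k(a) = 4 + a²
X = 10752300/251273 (X = 36 - 9*(-34764 + 224372)/(-132 - 251141) = 36 - 1706472/(-251273) = 36 - 1706472*(-1)/251273 = 36 - 9*(-189608/251273) = 36 + 1706472/251273 = 10752300/251273 ≈ 42.791)
X - k(R(14, 0)) = 10752300/251273 - (4 + (14*0)²) = 10752300/251273 - (4 + 0²) = 10752300/251273 - (4 + 0) = 10752300/251273 - 1*4 = 10752300/251273 - 4 = 9747208/251273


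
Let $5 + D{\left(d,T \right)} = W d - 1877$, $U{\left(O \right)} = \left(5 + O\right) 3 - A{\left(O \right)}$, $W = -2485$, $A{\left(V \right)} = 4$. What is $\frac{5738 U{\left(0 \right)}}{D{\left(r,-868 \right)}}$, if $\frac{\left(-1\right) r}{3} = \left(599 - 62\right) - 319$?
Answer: $\frac{31559}{811654} \approx 0.038882$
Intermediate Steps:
$r = -654$ ($r = - 3 \left(\left(599 - 62\right) - 319\right) = - 3 \left(537 - 319\right) = \left(-3\right) 218 = -654$)
$U{\left(O \right)} = 11 + 3 O$ ($U{\left(O \right)} = \left(5 + O\right) 3 - 4 = \left(15 + 3 O\right) - 4 = 11 + 3 O$)
$D{\left(d,T \right)} = -1882 - 2485 d$ ($D{\left(d,T \right)} = -5 - \left(1877 + 2485 d\right) = -1882 - 2485 d$)
$\frac{5738 U{\left(0 \right)}}{D{\left(r,-868 \right)}} = \frac{5738 \left(11 + 3 \cdot 0\right)}{-1882 - -1625190} = \frac{5738 \left(11 + 0\right)}{-1882 + 1625190} = \frac{5738 \cdot 11}{1623308} = 63118 \cdot \frac{1}{1623308} = \frac{31559}{811654}$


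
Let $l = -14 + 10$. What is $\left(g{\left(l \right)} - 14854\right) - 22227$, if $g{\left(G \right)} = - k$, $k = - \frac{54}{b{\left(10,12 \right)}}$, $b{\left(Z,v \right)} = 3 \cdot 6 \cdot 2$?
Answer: $- \frac{74159}{2} \approx -37080.0$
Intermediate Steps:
$l = -4$
$b{\left(Z,v \right)} = 36$ ($b{\left(Z,v \right)} = 18 \cdot 2 = 36$)
$k = - \frac{3}{2}$ ($k = - \frac{54}{36} = \left(-54\right) \frac{1}{36} = - \frac{3}{2} \approx -1.5$)
$g{\left(G \right)} = \frac{3}{2}$ ($g{\left(G \right)} = \left(-1\right) \left(- \frac{3}{2}\right) = \frac{3}{2}$)
$\left(g{\left(l \right)} - 14854\right) - 22227 = \left(\frac{3}{2} - 14854\right) - 22227 = - \frac{29705}{2} - 22227 = - \frac{74159}{2}$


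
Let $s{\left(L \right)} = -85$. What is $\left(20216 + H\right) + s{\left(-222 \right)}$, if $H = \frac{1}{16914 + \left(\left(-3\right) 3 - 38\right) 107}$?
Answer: $\frac{239256936}{11885} \approx 20131.0$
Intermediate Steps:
$H = \frac{1}{11885}$ ($H = \frac{1}{16914 + \left(-9 - 38\right) 107} = \frac{1}{16914 - 5029} = \frac{1}{11885} \approx 8.414 \cdot 10^{-5}$)
$\left(20216 + H\right) + s{\left(-222 \right)} = \left(20216 + \frac{1}{11885}\right) - 85 = \frac{240267161}{11885} - 85 = \frac{239256936}{11885}$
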